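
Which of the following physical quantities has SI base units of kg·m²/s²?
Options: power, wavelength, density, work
Checking the SI base units of each option:
  power (P = W/t): kg·m²/s³  ✗
  wavelength (λ = v/f): m  ✗
  density (ρ = m/V): kg/m³  ✗
  work (W = Fd): kg·m²/s²  ✓ matches

Only work has units kg·m²/s².

Answer: work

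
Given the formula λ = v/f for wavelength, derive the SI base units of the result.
Units of each symbol in λ = v/f:
  v (wave speed): m/s
  f (frequency): 1/s  → in the denominator, contributes s

Multiplying the contributions: [m/s] · [s]
Adding exponents of each base unit: m: 1
SI base units of wavelength: m

Answer: m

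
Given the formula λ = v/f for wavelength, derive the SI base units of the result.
Units of each symbol in λ = v/f:
  v (wave speed): m/s
  f (frequency): 1/s  → in the denominator, contributes s

Multiplying the contributions: [m/s] · [s]
Adding exponents of each base unit: m: 1
SI base units of wavelength: m

Answer: m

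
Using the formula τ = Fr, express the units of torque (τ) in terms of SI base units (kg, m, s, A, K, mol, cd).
Units of each symbol in τ = Fr:
  F (force): kg·m/s²
  r (lever arm): m

Multiplying the contributions: [kg·m/s²] · [m]
Adding exponents of each base unit: kg: 1, m: 2, s: -2
SI base units of torque: kg·m²/s²

Answer: kg·m²/s²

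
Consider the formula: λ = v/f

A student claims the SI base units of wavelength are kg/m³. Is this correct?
Units of each symbol in λ = v/f:
  v (wave speed): m/s
  f (frequency): 1/s  → in the denominator, contributes s

Multiplying the contributions: [m/s] · [s]
Adding exponents of each base unit: m: 1
SI base units of wavelength: m

The claimed units kg/m³ (exponents kg: 1, m: -3) do not match the derived units m (exponents m: 1), so the claim is incorrect.

Answer: No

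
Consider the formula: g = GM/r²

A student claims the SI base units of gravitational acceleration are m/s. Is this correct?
Units of each symbol in g = GM/r²:
  G (gravitational constant): m³/(kg·s²)
  M (mass): kg
  r (distance): m  → to the power 2 in the denominator, contributes 1/m²

Multiplying the contributions: [m³/(kg·s²)] · [kg] · [1/m²]
Adding exponents of each base unit: m: 1, s: -2
SI base units of gravitational acceleration: m/s²

The claimed units m/s (exponents m: 1, s: -1) do not match the derived units m/s² (exponents m: 1, s: -2), so the claim is incorrect.

Answer: No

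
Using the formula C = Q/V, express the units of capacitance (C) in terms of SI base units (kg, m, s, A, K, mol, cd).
Units of each symbol in C = Q/V:
  Q (charge, in coulombs): s·A
  V (voltage, in volts): kg·m²/(s³·A)  → in the denominator, contributes s³·A/(kg·m²)

Multiplying the contributions: [s·A] · [s³·A/(kg·m²)]
Adding exponents of each base unit: kg: -1, m: -2, s: 4, A: 2
SI base units of capacitance: s⁴·A²/(kg·m²)

Answer: s⁴·A²/(kg·m²)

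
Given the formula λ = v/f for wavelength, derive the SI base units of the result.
Units of each symbol in λ = v/f:
  v (wave speed): m/s
  f (frequency): 1/s  → in the denominator, contributes s

Multiplying the contributions: [m/s] · [s]
Adding exponents of each base unit: m: 1
SI base units of wavelength: m

Answer: m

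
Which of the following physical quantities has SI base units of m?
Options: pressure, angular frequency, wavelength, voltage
Checking the SI base units of each option:
  pressure (P = F/A): kg/(m·s²)  ✗
  angular frequency (ω = 2πf): 1/s  ✗
  wavelength (λ = v/f): m  ✓ matches
  voltage (V = IR): kg·m²/(s³·A)  ✗

Only wavelength has units m.

Answer: wavelength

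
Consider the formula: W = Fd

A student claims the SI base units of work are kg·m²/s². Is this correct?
Units of each symbol in W = Fd:
  F (force): kg·m/s²
  d (displacement): m

Multiplying the contributions: [kg·m/s²] · [m]
Adding exponents of each base unit: kg: 1, m: 2, s: -2
SI base units of work: kg·m²/s²

The claimed units kg·m²/s² match the derived units, so the claim is correct.

Answer: Yes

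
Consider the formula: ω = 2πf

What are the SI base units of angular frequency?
Units of each symbol in ω = 2πf:
  f (frequency): 1/s
  The factor 2π is dimensionless.

Multiplying the contributions: [1/s]
Adding exponents of each base unit: s: -1
SI base units of angular frequency: 1/s

Answer: 1/s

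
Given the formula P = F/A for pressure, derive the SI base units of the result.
Units of each symbol in P = F/A:
  F (force): kg·m/s²
  A (area): m²  → in the denominator, contributes 1/m²

Multiplying the contributions: [kg·m/s²] · [1/m²]
Adding exponents of each base unit: kg: 1, m: -1, s: -2
SI base units of pressure: kg/(m·s²)

Answer: kg/(m·s²)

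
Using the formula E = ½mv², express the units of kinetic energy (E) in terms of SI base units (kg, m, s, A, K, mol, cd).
Units of each symbol in E = ½mv²:
  m (mass): kg
  v (speed): m/s  → to the power 2, contributes m²/s²
  The factor ½ is dimensionless.

Multiplying the contributions: [kg] · [m²/s²]
Adding exponents of each base unit: kg: 1, m: 2, s: -2
SI base units of kinetic energy: kg·m²/s²

Answer: kg·m²/s²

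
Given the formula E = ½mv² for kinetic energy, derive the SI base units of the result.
Units of each symbol in E = ½mv²:
  m (mass): kg
  v (speed): m/s  → to the power 2, contributes m²/s²
  The factor ½ is dimensionless.

Multiplying the contributions: [kg] · [m²/s²]
Adding exponents of each base unit: kg: 1, m: 2, s: -2
SI base units of kinetic energy: kg·m²/s²

Answer: kg·m²/s²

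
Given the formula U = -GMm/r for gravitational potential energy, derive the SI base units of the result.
Units of each symbol in U = -GMm/r:
  G (gravitational constant): m³/(kg·s²)
  M (mass): kg
  m (mass): kg
  r (distance): m  → in the denominator, contributes 1/m
  The minus sign does not affect the units.

Multiplying the contributions: [m³/(kg·s²)] · [kg] · [kg] · [1/m]
Adding exponents of each base unit: kg: 1, m: 2, s: -2
SI base units of gravitational potential energy: kg·m²/s²

Answer: kg·m²/s²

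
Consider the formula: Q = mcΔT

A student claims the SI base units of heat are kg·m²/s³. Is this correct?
Units of each symbol in Q = mcΔT:
  m (mass): kg
  c (specific heat capacity, in J/(kg·K)): m²/(s²·K)
  ΔT (temperature change): K

Multiplying the contributions: [kg] · [m²/(s²·K)] · [K]
Adding exponents of each base unit: kg: 1, m: 2, s: -2
SI base units of heat: kg·m²/s²

The claimed units kg·m²/s³ (exponents kg: 1, m: 2, s: -3) do not match the derived units kg·m²/s² (exponents kg: 1, m: 2, s: -2), so the claim is incorrect.

Answer: No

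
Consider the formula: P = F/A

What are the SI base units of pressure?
Units of each symbol in P = F/A:
  F (force): kg·m/s²
  A (area): m²  → in the denominator, contributes 1/m²

Multiplying the contributions: [kg·m/s²] · [1/m²]
Adding exponents of each base unit: kg: 1, m: -1, s: -2
SI base units of pressure: kg/(m·s²)

Answer: kg/(m·s²)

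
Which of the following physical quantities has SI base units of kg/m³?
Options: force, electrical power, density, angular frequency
Checking the SI base units of each option:
  force (F = ma): kg·m/s²  ✗
  electrical power (P = IV): kg·m²/s³  ✗
  density (ρ = m/V): kg/m³  ✓ matches
  angular frequency (ω = 2πf): 1/s  ✗

Only density has units kg/m³.

Answer: density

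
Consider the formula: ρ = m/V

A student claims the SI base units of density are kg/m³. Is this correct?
Units of each symbol in ρ = m/V:
  m (mass): kg
  V (volume): m³  → in the denominator, contributes 1/m³

Multiplying the contributions: [kg] · [1/m³]
Adding exponents of each base unit: kg: 1, m: -3
SI base units of density: kg/m³

The claimed units kg/m³ match the derived units, so the claim is correct.

Answer: Yes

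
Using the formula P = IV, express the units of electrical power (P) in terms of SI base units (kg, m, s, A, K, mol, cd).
Units of each symbol in P = IV:
  I (current): A
  V (voltage, in volts): kg·m²/(s³·A)

Multiplying the contributions: [A] · [kg·m²/(s³·A)]
Adding exponents of each base unit: kg: 1, m: 2, s: -3
SI base units of electrical power: kg·m²/s³

Answer: kg·m²/s³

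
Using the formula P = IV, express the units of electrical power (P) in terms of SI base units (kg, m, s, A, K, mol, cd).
Units of each symbol in P = IV:
  I (current): A
  V (voltage, in volts): kg·m²/(s³·A)

Multiplying the contributions: [A] · [kg·m²/(s³·A)]
Adding exponents of each base unit: kg: 1, m: 2, s: -3
SI base units of electrical power: kg·m²/s³

Answer: kg·m²/s³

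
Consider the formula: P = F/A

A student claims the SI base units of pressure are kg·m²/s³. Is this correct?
Units of each symbol in P = F/A:
  F (force): kg·m/s²
  A (area): m²  → in the denominator, contributes 1/m²

Multiplying the contributions: [kg·m/s²] · [1/m²]
Adding exponents of each base unit: kg: 1, m: -1, s: -2
SI base units of pressure: kg/(m·s²)

The claimed units kg·m²/s³ (exponents kg: 1, m: 2, s: -3) do not match the derived units kg/(m·s²) (exponents kg: 1, m: -1, s: -2), so the claim is incorrect.

Answer: No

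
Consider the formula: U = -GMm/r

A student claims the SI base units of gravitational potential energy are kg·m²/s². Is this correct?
Units of each symbol in U = -GMm/r:
  G (gravitational constant): m³/(kg·s²)
  M (mass): kg
  m (mass): kg
  r (distance): m  → in the denominator, contributes 1/m
  The minus sign does not affect the units.

Multiplying the contributions: [m³/(kg·s²)] · [kg] · [kg] · [1/m]
Adding exponents of each base unit: kg: 1, m: 2, s: -2
SI base units of gravitational potential energy: kg·m²/s²

The claimed units kg·m²/s² match the derived units, so the claim is correct.

Answer: Yes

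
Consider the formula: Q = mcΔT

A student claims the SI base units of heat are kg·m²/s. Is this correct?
Units of each symbol in Q = mcΔT:
  m (mass): kg
  c (specific heat capacity, in J/(kg·K)): m²/(s²·K)
  ΔT (temperature change): K

Multiplying the contributions: [kg] · [m²/(s²·K)] · [K]
Adding exponents of each base unit: kg: 1, m: 2, s: -2
SI base units of heat: kg·m²/s²

The claimed units kg·m²/s (exponents kg: 1, m: 2, s: -1) do not match the derived units kg·m²/s² (exponents kg: 1, m: 2, s: -2), so the claim is incorrect.

Answer: No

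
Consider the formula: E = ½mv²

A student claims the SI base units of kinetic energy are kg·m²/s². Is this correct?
Units of each symbol in E = ½mv²:
  m (mass): kg
  v (speed): m/s  → to the power 2, contributes m²/s²
  The factor ½ is dimensionless.

Multiplying the contributions: [kg] · [m²/s²]
Adding exponents of each base unit: kg: 1, m: 2, s: -2
SI base units of kinetic energy: kg·m²/s²

The claimed units kg·m²/s² match the derived units, so the claim is correct.

Answer: Yes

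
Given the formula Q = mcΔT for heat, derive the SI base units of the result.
Units of each symbol in Q = mcΔT:
  m (mass): kg
  c (specific heat capacity, in J/(kg·K)): m²/(s²·K)
  ΔT (temperature change): K

Multiplying the contributions: [kg] · [m²/(s²·K)] · [K]
Adding exponents of each base unit: kg: 1, m: 2, s: -2
SI base units of heat: kg·m²/s²

Answer: kg·m²/s²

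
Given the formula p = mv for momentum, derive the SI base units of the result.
Units of each symbol in p = mv:
  m (mass): kg
  v (velocity): m/s

Multiplying the contributions: [kg] · [m/s]
Adding exponents of each base unit: kg: 1, m: 1, s: -1
SI base units of momentum: kg·m/s

Answer: kg·m/s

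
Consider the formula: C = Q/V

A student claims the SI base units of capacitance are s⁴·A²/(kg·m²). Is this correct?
Units of each symbol in C = Q/V:
  Q (charge, in coulombs): s·A
  V (voltage, in volts): kg·m²/(s³·A)  → in the denominator, contributes s³·A/(kg·m²)

Multiplying the contributions: [s·A] · [s³·A/(kg·m²)]
Adding exponents of each base unit: kg: -1, m: -2, s: 4, A: 2
SI base units of capacitance: s⁴·A²/(kg·m²)

The claimed units s⁴·A²/(kg·m²) match the derived units, so the claim is correct.

Answer: Yes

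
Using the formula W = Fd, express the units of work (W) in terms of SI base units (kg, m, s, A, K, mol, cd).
Units of each symbol in W = Fd:
  F (force): kg·m/s²
  d (displacement): m

Multiplying the contributions: [kg·m/s²] · [m]
Adding exponents of each base unit: kg: 1, m: 2, s: -2
SI base units of work: kg·m²/s²

Answer: kg·m²/s²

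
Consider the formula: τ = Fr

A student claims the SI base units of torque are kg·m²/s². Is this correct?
Units of each symbol in τ = Fr:
  F (force): kg·m/s²
  r (lever arm): m

Multiplying the contributions: [kg·m/s²] · [m]
Adding exponents of each base unit: kg: 1, m: 2, s: -2
SI base units of torque: kg·m²/s²

The claimed units kg·m²/s² match the derived units, so the claim is correct.

Answer: Yes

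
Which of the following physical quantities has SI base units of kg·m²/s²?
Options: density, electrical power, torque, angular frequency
Checking the SI base units of each option:
  density (ρ = m/V): kg/m³  ✗
  electrical power (P = IV): kg·m²/s³  ✗
  torque (τ = Fr): kg·m²/s²  ✓ matches
  angular frequency (ω = 2πf): 1/s  ✗

Only torque has units kg·m²/s².

Answer: torque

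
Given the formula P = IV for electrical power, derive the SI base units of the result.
Units of each symbol in P = IV:
  I (current): A
  V (voltage, in volts): kg·m²/(s³·A)

Multiplying the contributions: [A] · [kg·m²/(s³·A)]
Adding exponents of each base unit: kg: 1, m: 2, s: -3
SI base units of electrical power: kg·m²/s³

Answer: kg·m²/s³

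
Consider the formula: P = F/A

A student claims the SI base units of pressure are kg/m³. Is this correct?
Units of each symbol in P = F/A:
  F (force): kg·m/s²
  A (area): m²  → in the denominator, contributes 1/m²

Multiplying the contributions: [kg·m/s²] · [1/m²]
Adding exponents of each base unit: kg: 1, m: -1, s: -2
SI base units of pressure: kg/(m·s²)

The claimed units kg/m³ (exponents kg: 1, m: -3) do not match the derived units kg/(m·s²) (exponents kg: 1, m: -1, s: -2), so the claim is incorrect.

Answer: No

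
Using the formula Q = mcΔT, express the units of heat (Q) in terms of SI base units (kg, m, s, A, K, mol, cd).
Units of each symbol in Q = mcΔT:
  m (mass): kg
  c (specific heat capacity, in J/(kg·K)): m²/(s²·K)
  ΔT (temperature change): K

Multiplying the contributions: [kg] · [m²/(s²·K)] · [K]
Adding exponents of each base unit: kg: 1, m: 2, s: -2
SI base units of heat: kg·m²/s²

Answer: kg·m²/s²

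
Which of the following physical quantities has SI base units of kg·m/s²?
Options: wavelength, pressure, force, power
Checking the SI base units of each option:
  wavelength (λ = v/f): m  ✗
  pressure (P = F/A): kg/(m·s²)  ✗
  force (F = ma): kg·m/s²  ✓ matches
  power (P = W/t): kg·m²/s³  ✗

Only force has units kg·m/s².

Answer: force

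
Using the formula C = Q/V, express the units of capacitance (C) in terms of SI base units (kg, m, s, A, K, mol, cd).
Units of each symbol in C = Q/V:
  Q (charge, in coulombs): s·A
  V (voltage, in volts): kg·m²/(s³·A)  → in the denominator, contributes s³·A/(kg·m²)

Multiplying the contributions: [s·A] · [s³·A/(kg·m²)]
Adding exponents of each base unit: kg: -1, m: -2, s: 4, A: 2
SI base units of capacitance: s⁴·A²/(kg·m²)

Answer: s⁴·A²/(kg·m²)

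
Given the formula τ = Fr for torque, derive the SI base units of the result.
Units of each symbol in τ = Fr:
  F (force): kg·m/s²
  r (lever arm): m

Multiplying the contributions: [kg·m/s²] · [m]
Adding exponents of each base unit: kg: 1, m: 2, s: -2
SI base units of torque: kg·m²/s²

Answer: kg·m²/s²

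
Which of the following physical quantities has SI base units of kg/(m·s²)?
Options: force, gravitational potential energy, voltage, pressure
Checking the SI base units of each option:
  force (F = ma): kg·m/s²  ✗
  gravitational potential energy (U = -GMm/r): kg·m²/s²  ✗
  voltage (V = IR): kg·m²/(s³·A)  ✗
  pressure (P = F/A): kg/(m·s²)  ✓ matches

Only pressure has units kg/(m·s²).

Answer: pressure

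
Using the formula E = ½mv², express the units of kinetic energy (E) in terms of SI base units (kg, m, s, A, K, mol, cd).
Units of each symbol in E = ½mv²:
  m (mass): kg
  v (speed): m/s  → to the power 2, contributes m²/s²
  The factor ½ is dimensionless.

Multiplying the contributions: [kg] · [m²/s²]
Adding exponents of each base unit: kg: 1, m: 2, s: -2
SI base units of kinetic energy: kg·m²/s²

Answer: kg·m²/s²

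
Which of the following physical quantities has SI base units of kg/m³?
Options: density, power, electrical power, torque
Checking the SI base units of each option:
  density (ρ = m/V): kg/m³  ✓ matches
  power (P = W/t): kg·m²/s³  ✗
  electrical power (P = IV): kg·m²/s³  ✗
  torque (τ = Fr): kg·m²/s²  ✗

Only density has units kg/m³.

Answer: density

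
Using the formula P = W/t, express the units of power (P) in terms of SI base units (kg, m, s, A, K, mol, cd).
Units of each symbol in P = W/t:
  W (work): kg·m²/s²
  t (time): s  → in the denominator, contributes 1/s

Multiplying the contributions: [kg·m²/s²] · [1/s]
Adding exponents of each base unit: kg: 1, m: 2, s: -3
SI base units of power: kg·m²/s³

Answer: kg·m²/s³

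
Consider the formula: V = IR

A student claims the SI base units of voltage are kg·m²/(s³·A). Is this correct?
Units of each symbol in V = IR:
  I (current): A
  R (resistance, in ohms): kg·m²/(s³·A²)

Multiplying the contributions: [A] · [kg·m²/(s³·A²)]
Adding exponents of each base unit: kg: 1, m: 2, s: -3, A: -1
SI base units of voltage: kg·m²/(s³·A)

The claimed units kg·m²/(s³·A) match the derived units, so the claim is correct.

Answer: Yes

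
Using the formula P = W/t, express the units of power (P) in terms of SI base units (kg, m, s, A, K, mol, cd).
Units of each symbol in P = W/t:
  W (work): kg·m²/s²
  t (time): s  → in the denominator, contributes 1/s

Multiplying the contributions: [kg·m²/s²] · [1/s]
Adding exponents of each base unit: kg: 1, m: 2, s: -3
SI base units of power: kg·m²/s³

Answer: kg·m²/s³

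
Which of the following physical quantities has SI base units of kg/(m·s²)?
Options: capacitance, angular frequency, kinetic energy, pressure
Checking the SI base units of each option:
  capacitance (C = Q/V): s⁴·A²/(kg·m²)  ✗
  angular frequency (ω = 2πf): 1/s  ✗
  kinetic energy (E = ½mv²): kg·m²/s²  ✗
  pressure (P = F/A): kg/(m·s²)  ✓ matches

Only pressure has units kg/(m·s²).

Answer: pressure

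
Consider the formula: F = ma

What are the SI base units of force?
Units of each symbol in F = ma:
  m (mass): kg
  a (acceleration): m/s²

Multiplying the contributions: [kg] · [m/s²]
Adding exponents of each base unit: kg: 1, m: 1, s: -2
SI base units of force: kg·m/s²

Answer: kg·m/s²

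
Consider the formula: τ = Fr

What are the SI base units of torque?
Units of each symbol in τ = Fr:
  F (force): kg·m/s²
  r (lever arm): m

Multiplying the contributions: [kg·m/s²] · [m]
Adding exponents of each base unit: kg: 1, m: 2, s: -2
SI base units of torque: kg·m²/s²

Answer: kg·m²/s²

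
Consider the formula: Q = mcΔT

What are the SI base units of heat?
Units of each symbol in Q = mcΔT:
  m (mass): kg
  c (specific heat capacity, in J/(kg·K)): m²/(s²·K)
  ΔT (temperature change): K

Multiplying the contributions: [kg] · [m²/(s²·K)] · [K]
Adding exponents of each base unit: kg: 1, m: 2, s: -2
SI base units of heat: kg·m²/s²

Answer: kg·m²/s²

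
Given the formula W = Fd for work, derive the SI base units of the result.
Units of each symbol in W = Fd:
  F (force): kg·m/s²
  d (displacement): m

Multiplying the contributions: [kg·m/s²] · [m]
Adding exponents of each base unit: kg: 1, m: 2, s: -2
SI base units of work: kg·m²/s²

Answer: kg·m²/s²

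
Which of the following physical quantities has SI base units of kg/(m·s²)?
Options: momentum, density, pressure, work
Checking the SI base units of each option:
  momentum (p = mv): kg·m/s  ✗
  density (ρ = m/V): kg/m³  ✗
  pressure (P = F/A): kg/(m·s²)  ✓ matches
  work (W = Fd): kg·m²/s²  ✗

Only pressure has units kg/(m·s²).

Answer: pressure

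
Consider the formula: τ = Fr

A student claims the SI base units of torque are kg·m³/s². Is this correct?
Units of each symbol in τ = Fr:
  F (force): kg·m/s²
  r (lever arm): m

Multiplying the contributions: [kg·m/s²] · [m]
Adding exponents of each base unit: kg: 1, m: 2, s: -2
SI base units of torque: kg·m²/s²

The claimed units kg·m³/s² (exponents kg: 1, m: 3, s: -2) do not match the derived units kg·m²/s² (exponents kg: 1, m: 2, s: -2), so the claim is incorrect.

Answer: No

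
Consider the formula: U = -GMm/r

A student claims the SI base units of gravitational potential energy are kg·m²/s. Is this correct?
Units of each symbol in U = -GMm/r:
  G (gravitational constant): m³/(kg·s²)
  M (mass): kg
  m (mass): kg
  r (distance): m  → in the denominator, contributes 1/m
  The minus sign does not affect the units.

Multiplying the contributions: [m³/(kg·s²)] · [kg] · [kg] · [1/m]
Adding exponents of each base unit: kg: 1, m: 2, s: -2
SI base units of gravitational potential energy: kg·m²/s²

The claimed units kg·m²/s (exponents kg: 1, m: 2, s: -1) do not match the derived units kg·m²/s² (exponents kg: 1, m: 2, s: -2), so the claim is incorrect.

Answer: No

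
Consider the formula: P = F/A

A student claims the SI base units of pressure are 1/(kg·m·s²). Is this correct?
Units of each symbol in P = F/A:
  F (force): kg·m/s²
  A (area): m²  → in the denominator, contributes 1/m²

Multiplying the contributions: [kg·m/s²] · [1/m²]
Adding exponents of each base unit: kg: 1, m: -1, s: -2
SI base units of pressure: kg/(m·s²)

The claimed units 1/(kg·m·s²) (exponents kg: -1, m: -1, s: -2) do not match the derived units kg/(m·s²) (exponents kg: 1, m: -1, s: -2), so the claim is incorrect.

Answer: No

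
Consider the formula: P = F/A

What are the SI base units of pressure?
Units of each symbol in P = F/A:
  F (force): kg·m/s²
  A (area): m²  → in the denominator, contributes 1/m²

Multiplying the contributions: [kg·m/s²] · [1/m²]
Adding exponents of each base unit: kg: 1, m: -1, s: -2
SI base units of pressure: kg/(m·s²)

Answer: kg/(m·s²)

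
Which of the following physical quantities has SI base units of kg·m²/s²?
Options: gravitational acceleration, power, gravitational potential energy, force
Checking the SI base units of each option:
  gravitational acceleration (g = GM/r²): m/s²  ✗
  power (P = W/t): kg·m²/s³  ✗
  gravitational potential energy (U = -GMm/r): kg·m²/s²  ✓ matches
  force (F = ma): kg·m/s²  ✗

Only gravitational potential energy has units kg·m²/s².

Answer: gravitational potential energy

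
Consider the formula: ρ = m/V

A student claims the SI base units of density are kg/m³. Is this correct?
Units of each symbol in ρ = m/V:
  m (mass): kg
  V (volume): m³  → in the denominator, contributes 1/m³

Multiplying the contributions: [kg] · [1/m³]
Adding exponents of each base unit: kg: 1, m: -3
SI base units of density: kg/m³

The claimed units kg/m³ match the derived units, so the claim is correct.

Answer: Yes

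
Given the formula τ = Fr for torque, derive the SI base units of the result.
Units of each symbol in τ = Fr:
  F (force): kg·m/s²
  r (lever arm): m

Multiplying the contributions: [kg·m/s²] · [m]
Adding exponents of each base unit: kg: 1, m: 2, s: -2
SI base units of torque: kg·m²/s²

Answer: kg·m²/s²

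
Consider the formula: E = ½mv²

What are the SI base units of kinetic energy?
Units of each symbol in E = ½mv²:
  m (mass): kg
  v (speed): m/s  → to the power 2, contributes m²/s²
  The factor ½ is dimensionless.

Multiplying the contributions: [kg] · [m²/s²]
Adding exponents of each base unit: kg: 1, m: 2, s: -2
SI base units of kinetic energy: kg·m²/s²

Answer: kg·m²/s²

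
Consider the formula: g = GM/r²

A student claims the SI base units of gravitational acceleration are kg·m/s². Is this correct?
Units of each symbol in g = GM/r²:
  G (gravitational constant): m³/(kg·s²)
  M (mass): kg
  r (distance): m  → to the power 2 in the denominator, contributes 1/m²

Multiplying the contributions: [m³/(kg·s²)] · [kg] · [1/m²]
Adding exponents of each base unit: m: 1, s: -2
SI base units of gravitational acceleration: m/s²

The claimed units kg·m/s² (exponents kg: 1, m: 1, s: -2) do not match the derived units m/s² (exponents m: 1, s: -2), so the claim is incorrect.

Answer: No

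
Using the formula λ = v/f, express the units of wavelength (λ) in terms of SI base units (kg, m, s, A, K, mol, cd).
Units of each symbol in λ = v/f:
  v (wave speed): m/s
  f (frequency): 1/s  → in the denominator, contributes s

Multiplying the contributions: [m/s] · [s]
Adding exponents of each base unit: m: 1
SI base units of wavelength: m

Answer: m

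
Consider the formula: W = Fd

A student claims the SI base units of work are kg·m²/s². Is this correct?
Units of each symbol in W = Fd:
  F (force): kg·m/s²
  d (displacement): m

Multiplying the contributions: [kg·m/s²] · [m]
Adding exponents of each base unit: kg: 1, m: 2, s: -2
SI base units of work: kg·m²/s²

The claimed units kg·m²/s² match the derived units, so the claim is correct.

Answer: Yes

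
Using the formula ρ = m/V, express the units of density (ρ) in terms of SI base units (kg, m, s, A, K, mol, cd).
Units of each symbol in ρ = m/V:
  m (mass): kg
  V (volume): m³  → in the denominator, contributes 1/m³

Multiplying the contributions: [kg] · [1/m³]
Adding exponents of each base unit: kg: 1, m: -3
SI base units of density: kg/m³

Answer: kg/m³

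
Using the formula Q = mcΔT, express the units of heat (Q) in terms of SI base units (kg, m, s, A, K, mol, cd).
Units of each symbol in Q = mcΔT:
  m (mass): kg
  c (specific heat capacity, in J/(kg·K)): m²/(s²·K)
  ΔT (temperature change): K

Multiplying the contributions: [kg] · [m²/(s²·K)] · [K]
Adding exponents of each base unit: kg: 1, m: 2, s: -2
SI base units of heat: kg·m²/s²

Answer: kg·m²/s²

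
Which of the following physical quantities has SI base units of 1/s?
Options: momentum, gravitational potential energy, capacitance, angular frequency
Checking the SI base units of each option:
  momentum (p = mv): kg·m/s  ✗
  gravitational potential energy (U = -GMm/r): kg·m²/s²  ✗
  capacitance (C = Q/V): s⁴·A²/(kg·m²)  ✗
  angular frequency (ω = 2πf): 1/s  ✓ matches

Only angular frequency has units 1/s.

Answer: angular frequency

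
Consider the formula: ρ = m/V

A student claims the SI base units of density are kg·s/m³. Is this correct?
Units of each symbol in ρ = m/V:
  m (mass): kg
  V (volume): m³  → in the denominator, contributes 1/m³

Multiplying the contributions: [kg] · [1/m³]
Adding exponents of each base unit: kg: 1, m: -3
SI base units of density: kg/m³

The claimed units kg·s/m³ (exponents kg: 1, m: -3, s: 1) do not match the derived units kg/m³ (exponents kg: 1, m: -3), so the claim is incorrect.

Answer: No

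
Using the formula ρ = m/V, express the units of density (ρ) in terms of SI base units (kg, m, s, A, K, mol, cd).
Units of each symbol in ρ = m/V:
  m (mass): kg
  V (volume): m³  → in the denominator, contributes 1/m³

Multiplying the contributions: [kg] · [1/m³]
Adding exponents of each base unit: kg: 1, m: -3
SI base units of density: kg/m³

Answer: kg/m³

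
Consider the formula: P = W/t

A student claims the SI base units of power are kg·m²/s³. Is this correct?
Units of each symbol in P = W/t:
  W (work): kg·m²/s²
  t (time): s  → in the denominator, contributes 1/s

Multiplying the contributions: [kg·m²/s²] · [1/s]
Adding exponents of each base unit: kg: 1, m: 2, s: -3
SI base units of power: kg·m²/s³

The claimed units kg·m²/s³ match the derived units, so the claim is correct.

Answer: Yes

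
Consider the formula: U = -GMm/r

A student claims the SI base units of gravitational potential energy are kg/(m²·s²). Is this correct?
Units of each symbol in U = -GMm/r:
  G (gravitational constant): m³/(kg·s²)
  M (mass): kg
  m (mass): kg
  r (distance): m  → in the denominator, contributes 1/m
  The minus sign does not affect the units.

Multiplying the contributions: [m³/(kg·s²)] · [kg] · [kg] · [1/m]
Adding exponents of each base unit: kg: 1, m: 2, s: -2
SI base units of gravitational potential energy: kg·m²/s²

The claimed units kg/(m²·s²) (exponents kg: 1, m: -2, s: -2) do not match the derived units kg·m²/s² (exponents kg: 1, m: 2, s: -2), so the claim is incorrect.

Answer: No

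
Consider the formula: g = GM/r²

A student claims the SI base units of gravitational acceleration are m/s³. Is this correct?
Units of each symbol in g = GM/r²:
  G (gravitational constant): m³/(kg·s²)
  M (mass): kg
  r (distance): m  → to the power 2 in the denominator, contributes 1/m²

Multiplying the contributions: [m³/(kg·s²)] · [kg] · [1/m²]
Adding exponents of each base unit: m: 1, s: -2
SI base units of gravitational acceleration: m/s²

The claimed units m/s³ (exponents m: 1, s: -3) do not match the derived units m/s² (exponents m: 1, s: -2), so the claim is incorrect.

Answer: No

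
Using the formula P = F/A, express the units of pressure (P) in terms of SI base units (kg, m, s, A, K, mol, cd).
Units of each symbol in P = F/A:
  F (force): kg·m/s²
  A (area): m²  → in the denominator, contributes 1/m²

Multiplying the contributions: [kg·m/s²] · [1/m²]
Adding exponents of each base unit: kg: 1, m: -1, s: -2
SI base units of pressure: kg/(m·s²)

Answer: kg/(m·s²)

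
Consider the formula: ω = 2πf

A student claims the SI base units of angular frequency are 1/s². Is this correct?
Units of each symbol in ω = 2πf:
  f (frequency): 1/s
  The factor 2π is dimensionless.

Multiplying the contributions: [1/s]
Adding exponents of each base unit: s: -1
SI base units of angular frequency: 1/s

The claimed units 1/s² (exponents s: -2) do not match the derived units 1/s (exponents s: -1), so the claim is incorrect.

Answer: No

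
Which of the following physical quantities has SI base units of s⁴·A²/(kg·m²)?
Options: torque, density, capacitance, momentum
Checking the SI base units of each option:
  torque (τ = Fr): kg·m²/s²  ✗
  density (ρ = m/V): kg/m³  ✗
  capacitance (C = Q/V): s⁴·A²/(kg·m²)  ✓ matches
  momentum (p = mv): kg·m/s  ✗

Only capacitance has units s⁴·A²/(kg·m²).

Answer: capacitance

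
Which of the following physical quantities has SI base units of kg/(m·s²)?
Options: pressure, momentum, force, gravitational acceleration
Checking the SI base units of each option:
  pressure (P = F/A): kg/(m·s²)  ✓ matches
  momentum (p = mv): kg·m/s  ✗
  force (F = ma): kg·m/s²  ✗
  gravitational acceleration (g = GM/r²): m/s²  ✗

Only pressure has units kg/(m·s²).

Answer: pressure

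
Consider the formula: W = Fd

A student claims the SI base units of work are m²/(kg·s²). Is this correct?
Units of each symbol in W = Fd:
  F (force): kg·m/s²
  d (displacement): m

Multiplying the contributions: [kg·m/s²] · [m]
Adding exponents of each base unit: kg: 1, m: 2, s: -2
SI base units of work: kg·m²/s²

The claimed units m²/(kg·s²) (exponents kg: -1, m: 2, s: -2) do not match the derived units kg·m²/s² (exponents kg: 1, m: 2, s: -2), so the claim is incorrect.

Answer: No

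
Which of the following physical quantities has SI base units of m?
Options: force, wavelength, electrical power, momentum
Checking the SI base units of each option:
  force (F = ma): kg·m/s²  ✗
  wavelength (λ = v/f): m  ✓ matches
  electrical power (P = IV): kg·m²/s³  ✗
  momentum (p = mv): kg·m/s  ✗

Only wavelength has units m.

Answer: wavelength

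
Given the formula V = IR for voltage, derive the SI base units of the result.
Units of each symbol in V = IR:
  I (current): A
  R (resistance, in ohms): kg·m²/(s³·A²)

Multiplying the contributions: [A] · [kg·m²/(s³·A²)]
Adding exponents of each base unit: kg: 1, m: 2, s: -3, A: -1
SI base units of voltage: kg·m²/(s³·A)

Answer: kg·m²/(s³·A)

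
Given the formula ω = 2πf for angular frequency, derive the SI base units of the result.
Units of each symbol in ω = 2πf:
  f (frequency): 1/s
  The factor 2π is dimensionless.

Multiplying the contributions: [1/s]
Adding exponents of each base unit: s: -1
SI base units of angular frequency: 1/s

Answer: 1/s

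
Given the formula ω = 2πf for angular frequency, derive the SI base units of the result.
Units of each symbol in ω = 2πf:
  f (frequency): 1/s
  The factor 2π is dimensionless.

Multiplying the contributions: [1/s]
Adding exponents of each base unit: s: -1
SI base units of angular frequency: 1/s

Answer: 1/s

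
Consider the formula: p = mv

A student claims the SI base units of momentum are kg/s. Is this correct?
Units of each symbol in p = mv:
  m (mass): kg
  v (velocity): m/s

Multiplying the contributions: [kg] · [m/s]
Adding exponents of each base unit: kg: 1, m: 1, s: -1
SI base units of momentum: kg·m/s

The claimed units kg/s (exponents kg: 1, s: -1) do not match the derived units kg·m/s (exponents kg: 1, m: 1, s: -1), so the claim is incorrect.

Answer: No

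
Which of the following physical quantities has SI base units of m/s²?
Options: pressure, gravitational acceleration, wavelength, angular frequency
Checking the SI base units of each option:
  pressure (P = F/A): kg/(m·s²)  ✗
  gravitational acceleration (g = GM/r²): m/s²  ✓ matches
  wavelength (λ = v/f): m  ✗
  angular frequency (ω = 2πf): 1/s  ✗

Only gravitational acceleration has units m/s².

Answer: gravitational acceleration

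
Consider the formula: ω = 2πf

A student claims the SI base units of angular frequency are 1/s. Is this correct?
Units of each symbol in ω = 2πf:
  f (frequency): 1/s
  The factor 2π is dimensionless.

Multiplying the contributions: [1/s]
Adding exponents of each base unit: s: -1
SI base units of angular frequency: 1/s

The claimed units 1/s match the derived units, so the claim is correct.

Answer: Yes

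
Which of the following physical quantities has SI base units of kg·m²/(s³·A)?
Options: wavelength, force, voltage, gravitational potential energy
Checking the SI base units of each option:
  wavelength (λ = v/f): m  ✗
  force (F = ma): kg·m/s²  ✗
  voltage (V = IR): kg·m²/(s³·A)  ✓ matches
  gravitational potential energy (U = -GMm/r): kg·m²/s²  ✗

Only voltage has units kg·m²/(s³·A).

Answer: voltage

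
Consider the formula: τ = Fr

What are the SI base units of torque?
Units of each symbol in τ = Fr:
  F (force): kg·m/s²
  r (lever arm): m

Multiplying the contributions: [kg·m/s²] · [m]
Adding exponents of each base unit: kg: 1, m: 2, s: -2
SI base units of torque: kg·m²/s²

Answer: kg·m²/s²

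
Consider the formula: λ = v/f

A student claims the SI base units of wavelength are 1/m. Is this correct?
Units of each symbol in λ = v/f:
  v (wave speed): m/s
  f (frequency): 1/s  → in the denominator, contributes s

Multiplying the contributions: [m/s] · [s]
Adding exponents of each base unit: m: 1
SI base units of wavelength: m

The claimed units 1/m (exponents m: -1) do not match the derived units m (exponents m: 1), so the claim is incorrect.

Answer: No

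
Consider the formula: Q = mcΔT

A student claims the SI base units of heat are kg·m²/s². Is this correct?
Units of each symbol in Q = mcΔT:
  m (mass): kg
  c (specific heat capacity, in J/(kg·K)): m²/(s²·K)
  ΔT (temperature change): K

Multiplying the contributions: [kg] · [m²/(s²·K)] · [K]
Adding exponents of each base unit: kg: 1, m: 2, s: -2
SI base units of heat: kg·m²/s²

The claimed units kg·m²/s² match the derived units, so the claim is correct.

Answer: Yes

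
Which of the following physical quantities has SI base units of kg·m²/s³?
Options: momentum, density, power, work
Checking the SI base units of each option:
  momentum (p = mv): kg·m/s  ✗
  density (ρ = m/V): kg/m³  ✗
  power (P = W/t): kg·m²/s³  ✓ matches
  work (W = Fd): kg·m²/s²  ✗

Only power has units kg·m²/s³.

Answer: power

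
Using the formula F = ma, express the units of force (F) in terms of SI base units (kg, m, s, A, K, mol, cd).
Units of each symbol in F = ma:
  m (mass): kg
  a (acceleration): m/s²

Multiplying the contributions: [kg] · [m/s²]
Adding exponents of each base unit: kg: 1, m: 1, s: -2
SI base units of force: kg·m/s²

Answer: kg·m/s²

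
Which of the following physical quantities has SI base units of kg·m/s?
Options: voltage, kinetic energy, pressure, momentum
Checking the SI base units of each option:
  voltage (V = IR): kg·m²/(s³·A)  ✗
  kinetic energy (E = ½mv²): kg·m²/s²  ✗
  pressure (P = F/A): kg/(m·s²)  ✗
  momentum (p = mv): kg·m/s  ✓ matches

Only momentum has units kg·m/s.

Answer: momentum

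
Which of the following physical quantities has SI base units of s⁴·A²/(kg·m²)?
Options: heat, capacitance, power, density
Checking the SI base units of each option:
  heat (Q = mcΔT): kg·m²/s²  ✗
  capacitance (C = Q/V): s⁴·A²/(kg·m²)  ✓ matches
  power (P = W/t): kg·m²/s³  ✗
  density (ρ = m/V): kg/m³  ✗

Only capacitance has units s⁴·A²/(kg·m²).

Answer: capacitance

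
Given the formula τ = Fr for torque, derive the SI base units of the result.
Units of each symbol in τ = Fr:
  F (force): kg·m/s²
  r (lever arm): m

Multiplying the contributions: [kg·m/s²] · [m]
Adding exponents of each base unit: kg: 1, m: 2, s: -2
SI base units of torque: kg·m²/s²

Answer: kg·m²/s²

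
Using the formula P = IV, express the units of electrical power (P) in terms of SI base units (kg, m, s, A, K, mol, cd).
Units of each symbol in P = IV:
  I (current): A
  V (voltage, in volts): kg·m²/(s³·A)

Multiplying the contributions: [A] · [kg·m²/(s³·A)]
Adding exponents of each base unit: kg: 1, m: 2, s: -3
SI base units of electrical power: kg·m²/s³

Answer: kg·m²/s³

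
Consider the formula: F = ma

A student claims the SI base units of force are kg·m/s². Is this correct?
Units of each symbol in F = ma:
  m (mass): kg
  a (acceleration): m/s²

Multiplying the contributions: [kg] · [m/s²]
Adding exponents of each base unit: kg: 1, m: 1, s: -2
SI base units of force: kg·m/s²

The claimed units kg·m/s² match the derived units, so the claim is correct.

Answer: Yes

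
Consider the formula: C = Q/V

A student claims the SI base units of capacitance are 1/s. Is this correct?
Units of each symbol in C = Q/V:
  Q (charge, in coulombs): s·A
  V (voltage, in volts): kg·m²/(s³·A)  → in the denominator, contributes s³·A/(kg·m²)

Multiplying the contributions: [s·A] · [s³·A/(kg·m²)]
Adding exponents of each base unit: kg: -1, m: -2, s: 4, A: 2
SI base units of capacitance: s⁴·A²/(kg·m²)

The claimed units 1/s (exponents s: -1) do not match the derived units s⁴·A²/(kg·m²) (exponents kg: -1, m: -2, s: 4, A: 2), so the claim is incorrect.

Answer: No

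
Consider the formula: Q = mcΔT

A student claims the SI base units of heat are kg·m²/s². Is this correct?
Units of each symbol in Q = mcΔT:
  m (mass): kg
  c (specific heat capacity, in J/(kg·K)): m²/(s²·K)
  ΔT (temperature change): K

Multiplying the contributions: [kg] · [m²/(s²·K)] · [K]
Adding exponents of each base unit: kg: 1, m: 2, s: -2
SI base units of heat: kg·m²/s²

The claimed units kg·m²/s² match the derived units, so the claim is correct.

Answer: Yes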